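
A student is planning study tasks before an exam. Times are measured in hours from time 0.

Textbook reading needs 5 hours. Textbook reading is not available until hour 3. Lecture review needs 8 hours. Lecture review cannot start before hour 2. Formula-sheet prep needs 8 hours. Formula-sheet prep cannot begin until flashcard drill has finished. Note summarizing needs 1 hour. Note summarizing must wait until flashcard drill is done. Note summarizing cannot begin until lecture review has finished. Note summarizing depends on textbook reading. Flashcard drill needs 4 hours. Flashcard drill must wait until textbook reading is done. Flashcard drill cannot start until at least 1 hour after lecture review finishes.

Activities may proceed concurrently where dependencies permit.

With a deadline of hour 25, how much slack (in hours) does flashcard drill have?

2

Lecture review waits on its own release at hour 2, so it starts at hour 2 and finishes at 2 + 8 = hour 10.
After its own release at hour 3, textbook reading can start at hour 3 and finishes at hour 8.
Flashcard drill has to wait for textbook reading (finishes hour 8); lecture review (finishes hour 10, plus 1-hour gap → hour 11). The latest of these is hour 11, so flashcard drill runs hour 11 to 11 + 4 = hour 15.

Working backward from the deadline:
To finish by hour 25, note summarizing (duration 1) must start no later than hour 24.
Formula-sheet prep has no dependents, so it just needs to finish by hour 25. Starting by 25 − 8 = hour 17 achieves that.
Flashcard drill feeds note summarizing (must start by hour 24); formula-sheet prep (must start by hour 17). Taking the minimum, flashcard drill must finish by hour 17 and start by 17 − 4 = hour 13.
So flashcard drill can start as early as hour 11 and as late as hour 13, giving 13 − 11 = 2 hours of slack.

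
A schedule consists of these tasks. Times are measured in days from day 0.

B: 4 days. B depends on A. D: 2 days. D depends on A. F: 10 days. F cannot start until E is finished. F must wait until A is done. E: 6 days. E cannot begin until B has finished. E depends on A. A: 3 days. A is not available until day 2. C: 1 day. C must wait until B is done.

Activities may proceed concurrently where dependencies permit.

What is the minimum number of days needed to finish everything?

25

After its own release at day 2, A can start at day 2 and finishes at day 5.
After A (finishes day 5), D can start at day 5 and finishes at day 7.
After A (finishes day 5), B can start at day 5 and finishes at day 9.
For E: B (finishes day 9); A (finishes day 5). Taking the maximum gives a start of day 9, and it finishes at 9 + 6 = day 15.
F cannot start until E (finishes day 15); A (finishes day 5). The controlling bound is day 15, so F finishes at 15 + 10 = day 25.
C waits on B (finishes day 9), so it starts at day 9 and finishes at 9 + 1 = day 10.
All tasks are finished once the last one completes. Finish times: A at 5, B at 9, C at 10, D at 7, E at 15, F at 25. The latest is day 25.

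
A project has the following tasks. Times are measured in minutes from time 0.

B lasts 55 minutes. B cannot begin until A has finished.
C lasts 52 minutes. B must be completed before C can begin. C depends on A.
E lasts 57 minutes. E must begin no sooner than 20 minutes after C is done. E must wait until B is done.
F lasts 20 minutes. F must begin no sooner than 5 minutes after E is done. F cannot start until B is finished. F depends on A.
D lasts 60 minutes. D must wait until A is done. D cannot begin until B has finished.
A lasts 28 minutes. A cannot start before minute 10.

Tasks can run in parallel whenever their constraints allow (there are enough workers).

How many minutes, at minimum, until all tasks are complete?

247

A cannot begin until its own release at minute 10. It runs from minute 10 to 10 + 28 = minute 38.
B waits on A (finishes minute 38), so it starts at minute 38 and finishes at 38 + 55 = minute 93.
D cannot start until A (finishes minute 38); B (finishes minute 93). The controlling bound is minute 93, so D finishes at 93 + 60 = minute 153.
C needs all of B (finishes minute 93); A (finishes minute 38). That puts its earliest start at minute 93; it finishes at 93 + 52 = minute 145.
E has to wait for C (finishes minute 145, plus 20-minute gap → minute 165); B (finishes minute 93). The latest of these is minute 165, so E runs minute 165 to 165 + 57 = minute 222.
F cannot start until E (finishes minute 222, plus 5-minute gap → minute 227); B (finishes minute 93); A (finishes minute 38). The controlling bound is minute 227, so F finishes at 227 + 20 = minute 247.
All tasks are finished once the last one completes. Finish times: A at 38, B at 93, C at 145, D at 153, E at 222, F at 247. The latest is minute 247.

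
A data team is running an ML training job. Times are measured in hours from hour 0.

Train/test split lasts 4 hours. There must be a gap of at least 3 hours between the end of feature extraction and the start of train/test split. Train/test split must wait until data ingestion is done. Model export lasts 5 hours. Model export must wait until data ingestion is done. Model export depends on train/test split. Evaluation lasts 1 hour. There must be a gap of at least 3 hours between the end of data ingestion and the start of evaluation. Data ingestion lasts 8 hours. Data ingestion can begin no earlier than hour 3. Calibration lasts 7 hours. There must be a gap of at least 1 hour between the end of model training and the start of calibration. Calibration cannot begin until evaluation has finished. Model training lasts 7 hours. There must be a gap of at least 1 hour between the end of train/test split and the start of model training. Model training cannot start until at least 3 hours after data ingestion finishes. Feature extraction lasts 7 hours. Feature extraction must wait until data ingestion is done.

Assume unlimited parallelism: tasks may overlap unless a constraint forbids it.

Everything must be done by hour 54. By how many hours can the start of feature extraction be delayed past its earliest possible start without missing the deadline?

Data ingestion cannot begin until its own release at hour 3. It runs from hour 3 to 3 + 8 = hour 11.
Feature extraction waits on data ingestion (finishes hour 11), so it starts at hour 11 and finishes at 11 + 7 = hour 18.

Working backward from the deadline:
To finish by hour 54, calibration (duration 7) must start no later than hour 47.
Model training must finish before calibration (must start by hour 47, minus 1-hour gap → hour 46). With a 7-hour duration, model training must start by 46 − 7 = hour 39.
Nothing follows model export; the deadline of hour 54 is its only limit. It must start by 54 − 5 = hour 49.
Train/test split has several dependents: model training (must start by hour 39, minus 1-hour gap → hour 38); model export (must start by hour 49). The earliest of those limits is hour 38, so train/test split must start by 38 − 4 = hour 34.
Feature extraction must finish before train/test split (must start by hour 34, minus 3-hour gap → hour 31). With a 7-hour duration, feature extraction must start by 31 − 7 = hour 24.
So feature extraction can start as early as hour 11 and as late as hour 24, giving 24 − 11 = 13 hours of slack.

13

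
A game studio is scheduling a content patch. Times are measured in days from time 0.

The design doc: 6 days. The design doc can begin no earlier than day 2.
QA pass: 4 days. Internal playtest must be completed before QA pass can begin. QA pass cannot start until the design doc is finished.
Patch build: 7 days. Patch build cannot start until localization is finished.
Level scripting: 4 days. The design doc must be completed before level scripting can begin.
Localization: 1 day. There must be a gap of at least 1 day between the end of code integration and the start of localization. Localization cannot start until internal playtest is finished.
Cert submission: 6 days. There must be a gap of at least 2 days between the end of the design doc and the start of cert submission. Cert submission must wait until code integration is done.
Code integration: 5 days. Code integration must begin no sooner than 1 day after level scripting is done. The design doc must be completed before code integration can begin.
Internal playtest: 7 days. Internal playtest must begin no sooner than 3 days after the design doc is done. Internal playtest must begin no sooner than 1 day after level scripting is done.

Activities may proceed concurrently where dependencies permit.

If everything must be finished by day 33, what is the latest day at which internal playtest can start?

18

To finish by day 33, patch build (duration 7) must start no later than day 26.
Localization has to be done before patch build (must start by day 26). That means finishing by day 26, i.e. starting by 26 − 1 = day 25.
To finish by day 33, QA pass (duration 4) must start no later than day 29.
Internal playtest feeds localization (must start by day 25); QA pass (must start by day 29). Taking the minimum, internal playtest must finish by day 25 and start by 25 − 7 = day 18.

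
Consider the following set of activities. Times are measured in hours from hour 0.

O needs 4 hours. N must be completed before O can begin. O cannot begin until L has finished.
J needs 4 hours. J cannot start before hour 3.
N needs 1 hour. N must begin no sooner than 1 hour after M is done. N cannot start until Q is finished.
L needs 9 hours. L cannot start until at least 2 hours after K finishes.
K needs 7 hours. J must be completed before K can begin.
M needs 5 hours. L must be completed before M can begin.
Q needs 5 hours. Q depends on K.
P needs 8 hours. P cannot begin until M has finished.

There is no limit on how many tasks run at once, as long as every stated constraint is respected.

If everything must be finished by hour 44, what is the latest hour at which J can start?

9

Nothing follows O; the deadline of hour 44 is its only limit. It must start by 44 − 4 = hour 40.
N feeds into O (must start by hour 40); so N must finish by hour 40 and therefore start by hour 39.
P has no dependents, so it just needs to finish by hour 44. Starting by 44 − 8 = hour 36 achieves that.
M has several dependents: N (must start by hour 39, minus 1-hour gap → hour 38); P (must start by hour 36). The earliest of those limits is hour 36, so M must start by 36 − 5 = hour 31.
L feeds M (must start by hour 31); O (must start by hour 40). Taking the minimum, L must finish by hour 31 and start by 31 − 9 = hour 22.
Since N (must start by hour 39) depends on it, Q must finish by hour 39. Backing off its 5-hour duration gives a latest start of hour 34.
K feeds L (must start by hour 22, minus 2-hour gap → hour 20); Q (must start by hour 34). Taking the minimum, K must finish by hour 20 and start by 20 − 7 = hour 13.
J feeds into K (must start by hour 13); so J must finish by hour 13 and therefore start by hour 9.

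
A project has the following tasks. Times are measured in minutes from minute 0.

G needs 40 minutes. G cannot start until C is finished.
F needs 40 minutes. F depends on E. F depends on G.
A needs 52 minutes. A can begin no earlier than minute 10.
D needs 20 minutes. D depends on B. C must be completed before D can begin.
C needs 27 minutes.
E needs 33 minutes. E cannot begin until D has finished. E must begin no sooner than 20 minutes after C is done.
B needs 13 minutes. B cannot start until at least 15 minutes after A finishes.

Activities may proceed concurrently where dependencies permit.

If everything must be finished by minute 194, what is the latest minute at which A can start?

21

F has no dependents, so it just needs to finish by minute 194. Starting by 194 − 40 = minute 154 achieves that.
Since F (must start by minute 154) depends on it, E must finish by minute 154. Backing off its 33-minute duration gives a latest start of minute 121.
Since E (must start by minute 121) depends on it, D must finish by minute 121. Backing off its 20-minute duration gives a latest start of minute 101.
B has to be done before D (must start by minute 101). That means finishing by minute 101, i.e. starting by 101 − 13 = minute 88.
A must finish before B (must start by minute 88, minus 15-minute gap → minute 73). With a 52-minute duration, A must start by 73 − 52 = minute 21.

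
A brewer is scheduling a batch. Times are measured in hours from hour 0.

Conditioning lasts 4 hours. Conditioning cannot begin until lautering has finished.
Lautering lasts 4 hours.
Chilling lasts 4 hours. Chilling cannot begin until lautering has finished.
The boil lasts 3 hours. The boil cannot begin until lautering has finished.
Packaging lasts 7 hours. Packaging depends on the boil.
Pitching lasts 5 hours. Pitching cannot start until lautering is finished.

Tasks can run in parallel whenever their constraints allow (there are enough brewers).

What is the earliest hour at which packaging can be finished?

Lautering has no prerequisites, so it starts at hour 0 and finishes at hour 4.
After lautering (finishes hour 4), the boil can start at hour 4 and finishes at hour 7.
After the boil (finishes hour 7), packaging can start at hour 7 and finishes at hour 14.

14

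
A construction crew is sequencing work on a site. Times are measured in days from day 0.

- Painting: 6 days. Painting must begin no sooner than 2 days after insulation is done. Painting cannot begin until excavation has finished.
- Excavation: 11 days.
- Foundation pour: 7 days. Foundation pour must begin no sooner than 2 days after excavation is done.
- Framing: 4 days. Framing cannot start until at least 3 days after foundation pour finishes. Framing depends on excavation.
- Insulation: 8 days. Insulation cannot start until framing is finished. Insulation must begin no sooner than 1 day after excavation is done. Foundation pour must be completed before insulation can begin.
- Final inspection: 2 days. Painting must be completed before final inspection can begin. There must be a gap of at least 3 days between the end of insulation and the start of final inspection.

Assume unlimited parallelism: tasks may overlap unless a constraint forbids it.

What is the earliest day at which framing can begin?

Nothing blocks excavation, so it runs from day 0 to day 11.
Foundation pour waits on excavation (finishes day 11, plus 2-day gap → day 13), so it starts at day 13 and finishes at 13 + 7 = day 20.
Framing waits on foundation pour (finishes day 20, plus 3-day gap → day 23); excavation (finishes day 11). The latest of these is day 23, which is the earliest framing can start.

23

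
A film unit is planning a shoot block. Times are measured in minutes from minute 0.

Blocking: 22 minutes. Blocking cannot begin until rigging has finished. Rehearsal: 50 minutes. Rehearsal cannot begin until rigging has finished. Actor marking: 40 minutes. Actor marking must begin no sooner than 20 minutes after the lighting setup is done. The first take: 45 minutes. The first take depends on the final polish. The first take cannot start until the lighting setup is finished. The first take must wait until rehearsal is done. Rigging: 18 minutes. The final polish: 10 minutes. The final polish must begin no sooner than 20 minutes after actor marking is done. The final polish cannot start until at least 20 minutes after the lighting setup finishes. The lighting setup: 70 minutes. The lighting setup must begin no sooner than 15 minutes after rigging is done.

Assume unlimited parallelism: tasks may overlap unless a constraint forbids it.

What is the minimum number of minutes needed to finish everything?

Nothing blocks rigging, so it runs from minute 0 to minute 18.
Rehearsal cannot begin until rigging (finishes minute 18). It runs from minute 18 to 18 + 50 = minute 68.
After rigging (finishes minute 18), blocking can start at minute 18 and finishes at minute 40.
The lighting setup waits on rigging (finishes minute 18, plus 15-minute gap → minute 33), so it starts at minute 33 and finishes at 33 + 70 = minute 103.
Actor marking cannot begin until the lighting setup (finishes minute 103, plus 20-minute gap → minute 123). It runs from minute 123 to 123 + 40 = minute 163.
The final polish cannot start until actor marking (finishes minute 163, plus 20-minute gap → minute 183); the lighting setup (finishes minute 103, plus 20-minute gap → minute 123). The controlling bound is minute 183, so the final polish finishes at 183 + 10 = minute 193.
For the first take: the final polish (finishes minute 193); the lighting setup (finishes minute 103); rehearsal (finishes minute 68). Taking the maximum gives a start of minute 193, and it finishes at 193 + 45 = minute 238.
All tasks are finished once the last one completes. Finish times: Rigging at 18, The lighting setup at 103, Blocking at 40, Actor marking at 163, Rehearsal at 68, The final polish at 193, The first take at 238. The latest is minute 238.

238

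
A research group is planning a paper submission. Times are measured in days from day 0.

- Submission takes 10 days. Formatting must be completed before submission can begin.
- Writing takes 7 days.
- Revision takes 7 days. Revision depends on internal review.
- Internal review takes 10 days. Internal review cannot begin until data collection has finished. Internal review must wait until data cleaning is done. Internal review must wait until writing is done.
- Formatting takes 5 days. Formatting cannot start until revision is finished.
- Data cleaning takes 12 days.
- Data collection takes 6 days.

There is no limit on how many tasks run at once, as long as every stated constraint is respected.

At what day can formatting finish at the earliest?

34

Writing can start immediately at day 0; it finishes at day 7.
Nothing blocks data cleaning, so it runs from day 0 to day 12.
Data collection can start immediately at day 0; it finishes at day 6.
Internal review needs all of data collection (finishes day 6); data cleaning (finishes day 12); writing (finishes day 7). That puts its earliest start at day 12; it finishes at 12 + 10 = day 22.
Revision waits on internal review (finishes day 22), so it starts at day 22 and finishes at 22 + 7 = day 29.
After revision (finishes day 29), formatting can start at day 29 and finishes at day 34.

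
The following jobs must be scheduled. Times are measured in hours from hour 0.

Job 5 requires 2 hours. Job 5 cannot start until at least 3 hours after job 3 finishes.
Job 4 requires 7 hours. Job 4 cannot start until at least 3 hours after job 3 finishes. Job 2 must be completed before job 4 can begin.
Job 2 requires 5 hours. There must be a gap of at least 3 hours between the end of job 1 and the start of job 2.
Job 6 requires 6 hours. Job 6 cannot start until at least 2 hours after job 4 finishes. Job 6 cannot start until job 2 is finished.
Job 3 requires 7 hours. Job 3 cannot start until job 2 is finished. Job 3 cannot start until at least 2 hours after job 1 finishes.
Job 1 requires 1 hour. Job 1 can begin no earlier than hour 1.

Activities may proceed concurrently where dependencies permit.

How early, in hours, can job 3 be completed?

17

Job 1 waits on its own release at hour 1, so it starts at hour 1 and finishes at 1 + 1 = hour 2.
After job 1 (finishes hour 2, plus 3-hour gap → hour 5), job 2 can start at hour 5 and finishes at hour 10.
Job 3 cannot start until job 2 (finishes hour 10); job 1 (finishes hour 2, plus 2-hour gap → hour 4). The controlling bound is hour 10, so job 3 finishes at 10 + 7 = hour 17.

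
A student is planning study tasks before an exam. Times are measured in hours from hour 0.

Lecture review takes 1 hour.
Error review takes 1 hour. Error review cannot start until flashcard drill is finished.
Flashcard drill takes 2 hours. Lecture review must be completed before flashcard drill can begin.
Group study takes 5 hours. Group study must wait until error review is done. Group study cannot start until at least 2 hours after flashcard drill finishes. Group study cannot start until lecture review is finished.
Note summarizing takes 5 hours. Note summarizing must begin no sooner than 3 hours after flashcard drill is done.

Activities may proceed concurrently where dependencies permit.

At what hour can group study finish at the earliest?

Lecture review has no prerequisites, so it starts at hour 0 and finishes at hour 1.
After lecture review (finishes hour 1), flashcard drill can start at hour 1 and finishes at hour 3.
Error review cannot begin until flashcard drill (finishes hour 3). It runs from hour 3 to 3 + 1 = hour 4.
For group study: error review (finishes hour 4); flashcard drill (finishes hour 3, plus 2-hour gap → hour 5); lecture review (finishes hour 1). Taking the maximum gives a start of hour 5, and it finishes at 5 + 5 = hour 10.

10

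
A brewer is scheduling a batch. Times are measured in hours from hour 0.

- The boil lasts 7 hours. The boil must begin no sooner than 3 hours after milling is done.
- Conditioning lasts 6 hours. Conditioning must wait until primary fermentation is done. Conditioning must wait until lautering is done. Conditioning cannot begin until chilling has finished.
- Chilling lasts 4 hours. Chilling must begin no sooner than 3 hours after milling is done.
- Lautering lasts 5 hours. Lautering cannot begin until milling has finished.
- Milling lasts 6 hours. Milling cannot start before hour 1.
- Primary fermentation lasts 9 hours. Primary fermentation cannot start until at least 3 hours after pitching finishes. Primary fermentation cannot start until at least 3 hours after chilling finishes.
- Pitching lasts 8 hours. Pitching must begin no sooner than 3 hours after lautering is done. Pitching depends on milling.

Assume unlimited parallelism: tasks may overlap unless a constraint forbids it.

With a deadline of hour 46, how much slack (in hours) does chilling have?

After its own release at hour 1, milling can start at hour 1 and finishes at hour 7.
Chilling cannot begin until milling (finishes hour 7, plus 3-hour gap → hour 10). It runs from hour 10 to 10 + 4 = hour 14.

Working backward from the deadline:
Nothing follows conditioning; the deadline of hour 46 is its only limit. It must start by 46 − 6 = hour 40.
Primary fermentation feeds into conditioning (must start by hour 40); so primary fermentation must finish by hour 40 and therefore start by hour 31.
Chilling must finish in time for primary fermentation (must start by hour 31, minus 3-hour gap → hour 28); conditioning (must start by hour 40). The tightest is hour 28, so chilling must start by 28 − 4 = hour 24.
So chilling can start as early as hour 10 and as late as hour 24, giving 24 − 10 = 14 hours of slack.

14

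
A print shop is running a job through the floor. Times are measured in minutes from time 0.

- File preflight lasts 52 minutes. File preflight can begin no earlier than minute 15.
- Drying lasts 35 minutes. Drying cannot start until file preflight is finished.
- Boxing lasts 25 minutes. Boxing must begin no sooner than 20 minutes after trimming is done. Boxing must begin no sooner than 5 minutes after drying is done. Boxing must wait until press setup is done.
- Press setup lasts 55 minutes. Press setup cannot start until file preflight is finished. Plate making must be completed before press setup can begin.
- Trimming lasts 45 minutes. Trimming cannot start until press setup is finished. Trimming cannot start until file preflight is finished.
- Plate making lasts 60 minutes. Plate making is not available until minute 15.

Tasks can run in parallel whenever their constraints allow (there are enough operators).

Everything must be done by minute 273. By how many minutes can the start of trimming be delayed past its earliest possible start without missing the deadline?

53

Plate making cannot begin until its own release at minute 15. It runs from minute 15 to 15 + 60 = minute 75.
File preflight cannot begin until its own release at minute 15. It runs from minute 15 to 15 + 52 = minute 67.
Press setup cannot start until file preflight (finishes minute 67); plate making (finishes minute 75). The controlling bound is minute 75, so press setup finishes at 75 + 55 = minute 130.
Trimming cannot start until press setup (finishes minute 130); file preflight (finishes minute 67). The controlling bound is minute 130, so trimming finishes at 130 + 45 = minute 175.

Working backward from the deadline:
Boxing must finish by minute 273; it takes 25 minutes, so it must start by 273 − 25 = minute 248.
Trimming feeds into boxing (must start by minute 248, minus 20-minute gap → minute 228); so trimming must finish by minute 228 and therefore start by minute 183.
So trimming can start as early as minute 130 and as late as minute 183, giving 183 − 130 = 53 minutes of slack.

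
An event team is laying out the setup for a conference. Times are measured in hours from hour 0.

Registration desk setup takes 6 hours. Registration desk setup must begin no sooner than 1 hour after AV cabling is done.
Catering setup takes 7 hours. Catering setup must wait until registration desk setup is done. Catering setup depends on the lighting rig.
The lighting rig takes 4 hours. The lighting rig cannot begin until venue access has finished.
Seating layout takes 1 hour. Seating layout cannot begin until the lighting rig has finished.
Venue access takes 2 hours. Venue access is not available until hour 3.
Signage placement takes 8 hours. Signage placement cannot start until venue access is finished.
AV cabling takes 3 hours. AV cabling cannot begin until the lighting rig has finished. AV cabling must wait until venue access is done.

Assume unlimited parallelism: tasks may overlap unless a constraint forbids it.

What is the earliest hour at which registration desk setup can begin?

13

After its own release at hour 3, venue access can start at hour 3 and finishes at hour 5.
The lighting rig waits on venue access (finishes hour 5), so it starts at hour 5 and finishes at 5 + 4 = hour 9.
AV cabling has to wait for the lighting rig (finishes hour 9); venue access (finishes hour 5). The latest of these is hour 9, so AV cabling runs hour 9 to 9 + 3 = hour 12.
Registration desk setup waits on AV cabling (finishes hour 12, plus 1-hour gap → hour 13), so the earliest it can start is hour 13.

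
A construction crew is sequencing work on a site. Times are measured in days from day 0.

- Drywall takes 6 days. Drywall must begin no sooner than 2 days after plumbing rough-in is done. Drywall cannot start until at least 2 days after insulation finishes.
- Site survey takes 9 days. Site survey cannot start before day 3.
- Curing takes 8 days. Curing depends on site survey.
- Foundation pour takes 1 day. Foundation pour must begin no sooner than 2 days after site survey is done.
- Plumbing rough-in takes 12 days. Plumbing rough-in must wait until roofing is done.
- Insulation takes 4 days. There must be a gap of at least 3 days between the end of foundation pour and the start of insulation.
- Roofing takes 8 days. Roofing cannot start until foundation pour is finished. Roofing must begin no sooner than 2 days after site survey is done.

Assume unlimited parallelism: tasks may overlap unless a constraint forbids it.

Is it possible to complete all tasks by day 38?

Site survey cannot begin until its own release at day 3. It runs from day 3 to 3 + 9 = day 12.
Curing cannot begin until site survey (finishes day 12). It runs from day 12 to 12 + 8 = day 20.
Foundation pour waits on site survey (finishes day 12, plus 2-day gap → day 14), so it starts at day 14 and finishes at 14 + 1 = day 15.
Insulation cannot begin until foundation pour (finishes day 15, plus 3-day gap → day 18). It runs from day 18 to 18 + 4 = day 22.
Roofing needs all of foundation pour (finishes day 15); site survey (finishes day 12, plus 2-day gap → day 14). That puts its earliest start at day 15; it finishes at 15 + 8 = day 23.
Plumbing rough-in cannot begin until roofing (finishes day 23). It runs from day 23 to 23 + 12 = day 35.
Drywall needs all of plumbing rough-in (finishes day 35, plus 2-day gap → day 37); insulation (finishes day 22, plus 2-day gap → day 24). That puts its earliest start at day 37; it finishes at 37 + 6 = day 43.
The earliest everything can be done is day 43, which is after the deadline of 38, so it is not possible.

No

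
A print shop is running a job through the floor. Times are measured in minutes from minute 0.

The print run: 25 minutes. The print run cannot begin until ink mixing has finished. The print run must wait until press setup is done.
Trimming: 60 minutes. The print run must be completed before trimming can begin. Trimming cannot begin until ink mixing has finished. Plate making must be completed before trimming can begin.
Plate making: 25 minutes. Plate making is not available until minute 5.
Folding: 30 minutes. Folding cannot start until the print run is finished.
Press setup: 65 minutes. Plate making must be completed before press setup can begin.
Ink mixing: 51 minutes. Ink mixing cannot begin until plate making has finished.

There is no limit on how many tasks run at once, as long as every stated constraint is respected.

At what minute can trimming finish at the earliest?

180

Plate making cannot begin until its own release at minute 5. It runs from minute 5 to 5 + 25 = minute 30.
Press setup waits on plate making (finishes minute 30), so it starts at minute 30 and finishes at 30 + 65 = minute 95.
After plate making (finishes minute 30), ink mixing can start at minute 30 and finishes at minute 81.
The print run cannot start until ink mixing (finishes minute 81); press setup (finishes minute 95). The controlling bound is minute 95, so the print run finishes at 95 + 25 = minute 120.
Trimming needs all of the print run (finishes minute 120); ink mixing (finishes minute 81); plate making (finishes minute 30). That puts its earliest start at minute 120; it finishes at 120 + 60 = minute 180.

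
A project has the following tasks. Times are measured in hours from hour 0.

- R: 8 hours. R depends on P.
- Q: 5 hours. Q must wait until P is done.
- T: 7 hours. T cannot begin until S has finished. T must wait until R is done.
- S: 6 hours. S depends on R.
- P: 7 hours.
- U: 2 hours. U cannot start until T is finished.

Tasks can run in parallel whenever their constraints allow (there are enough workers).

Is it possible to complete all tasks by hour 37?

Yes

P can start immediately at hour 0; it finishes at hour 7.
R cannot begin until P (finishes hour 7). It runs from hour 7 to 7 + 8 = hour 15.
After R (finishes hour 15), S can start at hour 15 and finishes at hour 21.
T has to wait for S (finishes hour 21); R (finishes hour 15). The latest of these is hour 21, so T runs hour 21 to 21 + 7 = hour 28.
After T (finishes hour 28), U can start at hour 28 and finishes at hour 30.
Q waits on P (finishes hour 7), so it starts at hour 7 and finishes at 7 + 5 = hour 12.
Every task is finished by hour 30, which is no later than the deadline of 37, so the schedule is feasible.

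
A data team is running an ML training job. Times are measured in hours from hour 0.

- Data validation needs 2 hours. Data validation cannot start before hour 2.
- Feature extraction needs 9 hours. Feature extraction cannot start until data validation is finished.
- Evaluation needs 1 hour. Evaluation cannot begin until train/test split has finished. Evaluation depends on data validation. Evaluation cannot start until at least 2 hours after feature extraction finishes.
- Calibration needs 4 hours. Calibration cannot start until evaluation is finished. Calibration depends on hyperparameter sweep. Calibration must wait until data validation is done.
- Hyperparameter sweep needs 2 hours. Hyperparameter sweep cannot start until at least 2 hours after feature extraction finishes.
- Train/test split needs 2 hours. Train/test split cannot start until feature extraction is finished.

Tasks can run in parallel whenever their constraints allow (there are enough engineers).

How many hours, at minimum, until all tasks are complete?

Data validation waits on its own release at hour 2, so it starts at hour 2 and finishes at 2 + 2 = hour 4.
After data validation (finishes hour 4), feature extraction can start at hour 4 and finishes at hour 13.
Hyperparameter sweep cannot begin until feature extraction (finishes hour 13, plus 2-hour gap → hour 15). It runs from hour 15 to 15 + 2 = hour 17.
Train/test split waits on feature extraction (finishes hour 13), so it starts at hour 13 and finishes at 13 + 2 = hour 15.
Evaluation needs all of train/test split (finishes hour 15); data validation (finishes hour 4); feature extraction (finishes hour 13, plus 2-hour gap → hour 15). That puts its earliest start at hour 15; it finishes at 15 + 1 = hour 16.
Calibration needs all of evaluation (finishes hour 16); hyperparameter sweep (finishes hour 17); data validation (finishes hour 4). That puts its earliest start at hour 17; it finishes at 17 + 4 = hour 21.
All tasks are finished once the last one completes. Finish times: Data validation at 4, Feature extraction at 13, Train/test split at 15, Hyperparameter sweep at 17, Evaluation at 16, Calibration at 21. The latest is hour 21.

21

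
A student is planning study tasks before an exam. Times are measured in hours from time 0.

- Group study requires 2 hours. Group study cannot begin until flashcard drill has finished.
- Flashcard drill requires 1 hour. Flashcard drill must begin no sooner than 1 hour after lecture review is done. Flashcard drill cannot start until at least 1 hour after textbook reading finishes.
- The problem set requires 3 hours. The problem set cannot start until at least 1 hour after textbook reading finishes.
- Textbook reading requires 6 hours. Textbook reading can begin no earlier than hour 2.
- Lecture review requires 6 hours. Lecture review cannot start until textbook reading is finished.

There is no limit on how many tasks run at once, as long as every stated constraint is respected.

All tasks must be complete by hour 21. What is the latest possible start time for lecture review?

Group study must finish by hour 21; it takes 2 hours, so it must start by 21 − 2 = hour 19.
Flashcard drill must finish before group study (must start by hour 19). With a 1-hour duration, flashcard drill must start by 19 − 1 = hour 18.
Lecture review has to be done before flashcard drill (must start by hour 18, minus 1-hour gap → hour 17). That means finishing by hour 17, i.e. starting by 17 − 6 = hour 11.

11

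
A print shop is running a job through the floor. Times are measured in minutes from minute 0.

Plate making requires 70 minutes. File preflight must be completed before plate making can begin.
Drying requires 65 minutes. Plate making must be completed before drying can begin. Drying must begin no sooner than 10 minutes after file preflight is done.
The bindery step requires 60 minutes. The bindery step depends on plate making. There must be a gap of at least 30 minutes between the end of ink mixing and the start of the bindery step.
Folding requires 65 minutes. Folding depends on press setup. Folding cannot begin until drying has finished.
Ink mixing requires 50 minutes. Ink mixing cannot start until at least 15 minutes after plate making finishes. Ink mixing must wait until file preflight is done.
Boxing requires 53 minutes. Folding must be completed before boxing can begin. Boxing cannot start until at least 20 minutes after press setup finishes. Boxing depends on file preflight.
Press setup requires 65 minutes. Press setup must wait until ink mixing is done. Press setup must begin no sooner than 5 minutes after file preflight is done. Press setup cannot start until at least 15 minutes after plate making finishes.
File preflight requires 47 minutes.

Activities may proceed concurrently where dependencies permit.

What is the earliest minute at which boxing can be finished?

Nothing blocks file preflight, so it runs from minute 0 to minute 47.
Plate making cannot begin until file preflight (finishes minute 47). It runs from minute 47 to 47 + 70 = minute 117.
Drying cannot start until plate making (finishes minute 117); file preflight (finishes minute 47, plus 10-minute gap → minute 57). The controlling bound is minute 117, so drying finishes at 117 + 65 = minute 182.
Ink mixing cannot start until plate making (finishes minute 117, plus 15-minute gap → minute 132); file preflight (finishes minute 47). The controlling bound is minute 132, so ink mixing finishes at 132 + 50 = minute 182.
Press setup has to wait for ink mixing (finishes minute 182); file preflight (finishes minute 47, plus 5-minute gap → minute 52); plate making (finishes minute 117, plus 15-minute gap → minute 132). The latest of these is minute 182, so press setup runs minute 182 to 182 + 65 = minute 247.
Folding cannot start until press setup (finishes minute 247); drying (finishes minute 182). The controlling bound is minute 247, so folding finishes at 247 + 65 = minute 312.
Boxing has to wait for folding (finishes minute 312); press setup (finishes minute 247, plus 20-minute gap → minute 267); file preflight (finishes minute 47). The latest of these is minute 312, so boxing runs minute 312 to 312 + 53 = minute 365.

365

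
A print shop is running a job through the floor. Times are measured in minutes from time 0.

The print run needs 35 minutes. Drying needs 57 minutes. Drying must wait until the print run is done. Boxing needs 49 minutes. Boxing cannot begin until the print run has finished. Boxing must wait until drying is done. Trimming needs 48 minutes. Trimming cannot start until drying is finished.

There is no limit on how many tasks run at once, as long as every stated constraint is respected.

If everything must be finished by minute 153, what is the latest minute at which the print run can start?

12

Trimming has no dependents, so it just needs to finish by minute 153. Starting by 153 − 48 = minute 105 achieves that.
Boxing has no dependents, so it just needs to finish by minute 153. Starting by 153 − 49 = minute 104 achieves that.
Drying feeds trimming (must start by minute 105); boxing (must start by minute 104). Taking the minimum, drying must finish by minute 104 and start by 104 − 57 = minute 47.
The print run must finish in time for drying (must start by minute 47); boxing (must start by minute 104). The tightest is minute 47, so the print run must start by 47 − 35 = minute 12.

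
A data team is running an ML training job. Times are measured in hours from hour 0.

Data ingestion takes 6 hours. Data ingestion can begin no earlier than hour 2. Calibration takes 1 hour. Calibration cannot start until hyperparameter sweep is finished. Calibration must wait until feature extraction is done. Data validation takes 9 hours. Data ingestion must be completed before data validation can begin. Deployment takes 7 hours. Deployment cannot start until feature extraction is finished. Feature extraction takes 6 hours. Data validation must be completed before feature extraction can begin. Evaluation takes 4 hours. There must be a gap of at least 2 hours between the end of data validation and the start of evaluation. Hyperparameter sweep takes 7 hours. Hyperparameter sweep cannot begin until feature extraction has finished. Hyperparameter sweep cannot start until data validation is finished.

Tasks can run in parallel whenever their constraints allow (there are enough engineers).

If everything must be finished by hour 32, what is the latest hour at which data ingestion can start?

To finish by hour 32, calibration (duration 1) must start no later than hour 31.
Hyperparameter sweep has to be done before calibration (must start by hour 31). That means finishing by hour 31, i.e. starting by 31 − 7 = hour 24.
Nothing follows deployment; the deadline of hour 32 is its only limit. It must start by 32 − 7 = hour 25.
Feature extraction must finish in time for hyperparameter sweep (must start by hour 24); calibration (must start by hour 31); deployment (must start by hour 25). The tightest is hour 24, so feature extraction must start by 24 − 6 = hour 18.
Evaluation must finish by hour 32; it takes 4 hours, so it must start by 32 − 4 = hour 28.
For data validation: feature extraction (must start by hour 18); hyperparameter sweep (must start by hour 24); evaluation (must start by hour 28, minus 2-hour gap → hour 26). The most restrictive is hour 18; with a 9-hour duration, data validation must start by hour 9.
Data ingestion has to be done before data validation (must start by hour 9). That means finishing by hour 9, i.e. starting by 9 − 6 = hour 3.

3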